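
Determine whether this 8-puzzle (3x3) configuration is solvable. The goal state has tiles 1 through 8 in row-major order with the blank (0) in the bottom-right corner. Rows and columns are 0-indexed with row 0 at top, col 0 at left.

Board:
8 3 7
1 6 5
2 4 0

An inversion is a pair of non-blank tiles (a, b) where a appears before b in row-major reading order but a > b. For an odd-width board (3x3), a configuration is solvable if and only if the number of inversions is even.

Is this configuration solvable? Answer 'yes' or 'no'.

Inversions (pairs i<j in row-major order where tile[i] > tile[j] > 0): 19
19 is odd, so the puzzle is not solvable.

Answer: no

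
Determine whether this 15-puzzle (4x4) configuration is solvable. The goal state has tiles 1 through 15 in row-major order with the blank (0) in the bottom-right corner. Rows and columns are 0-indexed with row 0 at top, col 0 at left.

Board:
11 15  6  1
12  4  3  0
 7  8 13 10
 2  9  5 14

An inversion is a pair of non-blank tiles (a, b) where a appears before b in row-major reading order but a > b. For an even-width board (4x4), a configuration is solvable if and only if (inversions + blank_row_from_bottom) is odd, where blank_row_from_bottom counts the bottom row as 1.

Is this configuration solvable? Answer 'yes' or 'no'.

Inversions: 51
Blank is in row 1 (0-indexed from top), which is row 3 counting from the bottom (bottom = 1).
51 + 3 = 54, which is even, so the puzzle is not solvable.

Answer: no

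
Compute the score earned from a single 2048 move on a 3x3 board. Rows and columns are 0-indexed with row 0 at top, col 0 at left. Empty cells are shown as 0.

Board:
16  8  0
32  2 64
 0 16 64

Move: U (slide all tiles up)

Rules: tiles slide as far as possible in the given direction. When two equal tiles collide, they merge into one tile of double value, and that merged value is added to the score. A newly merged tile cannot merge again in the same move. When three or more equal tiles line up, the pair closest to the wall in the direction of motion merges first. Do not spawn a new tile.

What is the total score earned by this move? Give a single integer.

Slide up:
col 0: [16, 32, 0] -> [16, 32, 0]  score +0 (running 0)
col 1: [8, 2, 16] -> [8, 2, 16]  score +0 (running 0)
col 2: [0, 64, 64] -> [128, 0, 0]  score +128 (running 128)
Board after move:
 16   8 128
 32   2   0
  0  16   0

Answer: 128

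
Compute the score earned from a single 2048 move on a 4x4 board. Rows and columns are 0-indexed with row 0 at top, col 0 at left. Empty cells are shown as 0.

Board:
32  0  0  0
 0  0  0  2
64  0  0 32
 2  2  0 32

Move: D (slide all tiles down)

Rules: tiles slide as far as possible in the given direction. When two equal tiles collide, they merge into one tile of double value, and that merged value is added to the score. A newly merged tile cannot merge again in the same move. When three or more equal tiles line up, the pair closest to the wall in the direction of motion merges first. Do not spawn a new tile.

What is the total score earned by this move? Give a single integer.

Answer: 64

Derivation:
Slide down:
col 0: [32, 0, 64, 2] -> [0, 32, 64, 2]  score +0 (running 0)
col 1: [0, 0, 0, 2] -> [0, 0, 0, 2]  score +0 (running 0)
col 2: [0, 0, 0, 0] -> [0, 0, 0, 0]  score +0 (running 0)
col 3: [0, 2, 32, 32] -> [0, 0, 2, 64]  score +64 (running 64)
Board after move:
 0  0  0  0
32  0  0  0
64  0  0  2
 2  2  0 64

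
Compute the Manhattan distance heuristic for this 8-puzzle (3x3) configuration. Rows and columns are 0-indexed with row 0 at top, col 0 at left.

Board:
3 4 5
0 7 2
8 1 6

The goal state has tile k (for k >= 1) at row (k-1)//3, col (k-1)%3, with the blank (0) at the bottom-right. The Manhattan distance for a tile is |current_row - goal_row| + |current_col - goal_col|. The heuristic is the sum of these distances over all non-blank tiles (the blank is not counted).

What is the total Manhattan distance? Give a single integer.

Answer: 15

Derivation:
Tile 3: at (0,0), goal (0,2), distance |0-0|+|0-2| = 2
Tile 4: at (0,1), goal (1,0), distance |0-1|+|1-0| = 2
Tile 5: at (0,2), goal (1,1), distance |0-1|+|2-1| = 2
Tile 7: at (1,1), goal (2,0), distance |1-2|+|1-0| = 2
Tile 2: at (1,2), goal (0,1), distance |1-0|+|2-1| = 2
Tile 8: at (2,0), goal (2,1), distance |2-2|+|0-1| = 1
Tile 1: at (2,1), goal (0,0), distance |2-0|+|1-0| = 3
Tile 6: at (2,2), goal (1,2), distance |2-1|+|2-2| = 1
Sum: 2 + 2 + 2 + 2 + 2 + 1 + 3 + 1 = 15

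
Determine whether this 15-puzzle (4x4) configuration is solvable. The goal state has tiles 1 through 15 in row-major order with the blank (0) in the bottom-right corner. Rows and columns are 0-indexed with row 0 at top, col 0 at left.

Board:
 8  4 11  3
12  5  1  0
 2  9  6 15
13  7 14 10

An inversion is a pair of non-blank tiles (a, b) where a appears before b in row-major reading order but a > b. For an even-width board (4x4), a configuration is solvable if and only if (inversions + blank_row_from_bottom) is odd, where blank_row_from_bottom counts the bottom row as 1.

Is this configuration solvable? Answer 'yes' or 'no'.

Inversions: 38
Blank is in row 1 (0-indexed from top), which is row 3 counting from the bottom (bottom = 1).
38 + 3 = 41, which is odd, so the puzzle is solvable.

Answer: yes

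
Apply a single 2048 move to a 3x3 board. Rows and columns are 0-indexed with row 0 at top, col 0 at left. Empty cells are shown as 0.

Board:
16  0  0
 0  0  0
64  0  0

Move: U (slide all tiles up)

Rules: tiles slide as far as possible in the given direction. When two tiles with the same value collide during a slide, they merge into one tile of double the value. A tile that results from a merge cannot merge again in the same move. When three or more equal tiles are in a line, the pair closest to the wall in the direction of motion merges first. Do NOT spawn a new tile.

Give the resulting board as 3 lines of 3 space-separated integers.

Answer: 16  0  0
64  0  0
 0  0  0

Derivation:
Slide up:
col 0: [16, 0, 64] -> [16, 64, 0]
col 1: [0, 0, 0] -> [0, 0, 0]
col 2: [0, 0, 0] -> [0, 0, 0]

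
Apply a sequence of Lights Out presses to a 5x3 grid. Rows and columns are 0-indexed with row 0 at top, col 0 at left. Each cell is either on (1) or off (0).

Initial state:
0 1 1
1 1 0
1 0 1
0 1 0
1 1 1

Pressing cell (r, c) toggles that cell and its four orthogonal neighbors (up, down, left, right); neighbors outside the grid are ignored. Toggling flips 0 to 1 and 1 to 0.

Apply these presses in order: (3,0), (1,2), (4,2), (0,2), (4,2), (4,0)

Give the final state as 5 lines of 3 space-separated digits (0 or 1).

After press 1 at (3,0):
0 1 1
1 1 0
0 0 1
1 0 0
0 1 1

After press 2 at (1,2):
0 1 0
1 0 1
0 0 0
1 0 0
0 1 1

After press 3 at (4,2):
0 1 0
1 0 1
0 0 0
1 0 1
0 0 0

After press 4 at (0,2):
0 0 1
1 0 0
0 0 0
1 0 1
0 0 0

After press 5 at (4,2):
0 0 1
1 0 0
0 0 0
1 0 0
0 1 1

After press 6 at (4,0):
0 0 1
1 0 0
0 0 0
0 0 0
1 0 1

Answer: 0 0 1
1 0 0
0 0 0
0 0 0
1 0 1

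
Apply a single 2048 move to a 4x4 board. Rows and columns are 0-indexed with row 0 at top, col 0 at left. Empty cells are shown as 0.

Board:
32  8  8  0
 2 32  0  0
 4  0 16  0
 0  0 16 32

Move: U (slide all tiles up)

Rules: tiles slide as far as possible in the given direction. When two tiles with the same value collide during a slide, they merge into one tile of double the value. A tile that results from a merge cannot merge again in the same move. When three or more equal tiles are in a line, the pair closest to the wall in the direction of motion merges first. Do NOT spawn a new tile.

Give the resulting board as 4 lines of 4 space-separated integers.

Answer: 32  8  8 32
 2 32 32  0
 4  0  0  0
 0  0  0  0

Derivation:
Slide up:
col 0: [32, 2, 4, 0] -> [32, 2, 4, 0]
col 1: [8, 32, 0, 0] -> [8, 32, 0, 0]
col 2: [8, 0, 16, 16] -> [8, 32, 0, 0]
col 3: [0, 0, 0, 32] -> [32, 0, 0, 0]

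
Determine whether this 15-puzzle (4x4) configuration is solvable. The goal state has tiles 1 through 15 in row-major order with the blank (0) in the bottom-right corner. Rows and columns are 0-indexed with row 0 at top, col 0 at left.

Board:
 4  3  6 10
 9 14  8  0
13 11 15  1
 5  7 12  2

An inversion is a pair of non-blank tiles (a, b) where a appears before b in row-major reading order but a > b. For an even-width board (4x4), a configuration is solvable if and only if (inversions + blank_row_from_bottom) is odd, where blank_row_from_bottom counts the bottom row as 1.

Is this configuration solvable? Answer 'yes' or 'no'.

Inversions: 49
Blank is in row 1 (0-indexed from top), which is row 3 counting from the bottom (bottom = 1).
49 + 3 = 52, which is even, so the puzzle is not solvable.

Answer: no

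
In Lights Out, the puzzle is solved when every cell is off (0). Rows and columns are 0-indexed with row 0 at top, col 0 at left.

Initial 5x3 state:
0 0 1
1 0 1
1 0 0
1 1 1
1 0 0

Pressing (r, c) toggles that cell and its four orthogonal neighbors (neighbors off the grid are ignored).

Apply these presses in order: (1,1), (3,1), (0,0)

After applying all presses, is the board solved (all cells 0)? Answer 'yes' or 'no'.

Answer: no

Derivation:
After press 1 at (1,1):
0 1 1
0 1 0
1 1 0
1 1 1
1 0 0

After press 2 at (3,1):
0 1 1
0 1 0
1 0 0
0 0 0
1 1 0

After press 3 at (0,0):
1 0 1
1 1 0
1 0 0
0 0 0
1 1 0

Lights still on: 7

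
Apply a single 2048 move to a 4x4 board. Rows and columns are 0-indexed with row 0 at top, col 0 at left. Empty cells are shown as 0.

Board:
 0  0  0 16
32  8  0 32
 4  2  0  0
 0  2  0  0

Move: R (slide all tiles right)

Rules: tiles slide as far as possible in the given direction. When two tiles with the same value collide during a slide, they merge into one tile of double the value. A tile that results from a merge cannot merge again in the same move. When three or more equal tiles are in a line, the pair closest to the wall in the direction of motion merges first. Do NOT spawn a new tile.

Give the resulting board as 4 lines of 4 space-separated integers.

Answer:  0  0  0 16
 0 32  8 32
 0  0  4  2
 0  0  0  2

Derivation:
Slide right:
row 0: [0, 0, 0, 16] -> [0, 0, 0, 16]
row 1: [32, 8, 0, 32] -> [0, 32, 8, 32]
row 2: [4, 2, 0, 0] -> [0, 0, 4, 2]
row 3: [0, 2, 0, 0] -> [0, 0, 0, 2]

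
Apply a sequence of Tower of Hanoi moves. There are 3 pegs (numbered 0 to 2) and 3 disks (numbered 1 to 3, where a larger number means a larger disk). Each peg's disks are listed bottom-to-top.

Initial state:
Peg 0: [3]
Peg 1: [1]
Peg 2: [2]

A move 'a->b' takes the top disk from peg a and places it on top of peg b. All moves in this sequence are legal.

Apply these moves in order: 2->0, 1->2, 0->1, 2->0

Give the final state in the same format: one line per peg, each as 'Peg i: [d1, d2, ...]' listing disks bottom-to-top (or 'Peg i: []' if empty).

After move 1 (2->0):
Peg 0: [3, 2]
Peg 1: [1]
Peg 2: []

After move 2 (1->2):
Peg 0: [3, 2]
Peg 1: []
Peg 2: [1]

After move 3 (0->1):
Peg 0: [3]
Peg 1: [2]
Peg 2: [1]

After move 4 (2->0):
Peg 0: [3, 1]
Peg 1: [2]
Peg 2: []

Answer: Peg 0: [3, 1]
Peg 1: [2]
Peg 2: []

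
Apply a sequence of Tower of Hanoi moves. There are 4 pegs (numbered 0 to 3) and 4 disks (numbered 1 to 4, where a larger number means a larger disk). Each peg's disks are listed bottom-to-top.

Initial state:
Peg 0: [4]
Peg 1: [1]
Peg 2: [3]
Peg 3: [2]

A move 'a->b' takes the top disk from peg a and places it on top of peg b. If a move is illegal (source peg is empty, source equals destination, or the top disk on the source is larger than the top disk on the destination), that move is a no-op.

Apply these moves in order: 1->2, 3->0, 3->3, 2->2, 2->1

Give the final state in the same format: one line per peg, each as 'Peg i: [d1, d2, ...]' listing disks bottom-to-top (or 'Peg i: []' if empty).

Answer: Peg 0: [4, 2]
Peg 1: [1]
Peg 2: [3]
Peg 3: []

Derivation:
After move 1 (1->2):
Peg 0: [4]
Peg 1: []
Peg 2: [3, 1]
Peg 3: [2]

After move 2 (3->0):
Peg 0: [4, 2]
Peg 1: []
Peg 2: [3, 1]
Peg 3: []

After move 3 (3->3):
Peg 0: [4, 2]
Peg 1: []
Peg 2: [3, 1]
Peg 3: []

After move 4 (2->2):
Peg 0: [4, 2]
Peg 1: []
Peg 2: [3, 1]
Peg 3: []

After move 5 (2->1):
Peg 0: [4, 2]
Peg 1: [1]
Peg 2: [3]
Peg 3: []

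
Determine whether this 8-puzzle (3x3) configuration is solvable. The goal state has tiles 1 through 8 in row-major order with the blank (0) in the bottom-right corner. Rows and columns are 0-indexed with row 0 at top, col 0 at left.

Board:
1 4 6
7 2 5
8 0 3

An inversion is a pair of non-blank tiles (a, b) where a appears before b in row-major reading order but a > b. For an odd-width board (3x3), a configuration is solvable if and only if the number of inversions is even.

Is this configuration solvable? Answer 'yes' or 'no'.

Answer: yes

Derivation:
Inversions (pairs i<j in row-major order where tile[i] > tile[j] > 0): 10
10 is even, so the puzzle is solvable.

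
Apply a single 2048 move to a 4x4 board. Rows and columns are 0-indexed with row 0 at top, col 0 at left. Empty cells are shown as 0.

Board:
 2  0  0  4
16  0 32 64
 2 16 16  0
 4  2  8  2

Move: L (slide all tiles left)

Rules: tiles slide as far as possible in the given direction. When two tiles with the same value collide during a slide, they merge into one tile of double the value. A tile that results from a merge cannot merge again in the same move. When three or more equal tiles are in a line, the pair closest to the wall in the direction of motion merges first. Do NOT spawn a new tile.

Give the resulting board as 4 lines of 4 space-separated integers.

Answer:  2  4  0  0
16 32 64  0
 2 32  0  0
 4  2  8  2

Derivation:
Slide left:
row 0: [2, 0, 0, 4] -> [2, 4, 0, 0]
row 1: [16, 0, 32, 64] -> [16, 32, 64, 0]
row 2: [2, 16, 16, 0] -> [2, 32, 0, 0]
row 3: [4, 2, 8, 2] -> [4, 2, 8, 2]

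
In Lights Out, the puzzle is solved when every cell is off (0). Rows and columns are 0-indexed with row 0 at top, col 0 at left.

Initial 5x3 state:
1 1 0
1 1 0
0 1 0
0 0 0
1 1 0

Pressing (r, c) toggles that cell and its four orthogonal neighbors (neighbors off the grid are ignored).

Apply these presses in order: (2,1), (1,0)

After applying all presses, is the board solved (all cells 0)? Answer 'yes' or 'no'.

After press 1 at (2,1):
1 1 0
1 0 0
1 0 1
0 1 0
1 1 0

After press 2 at (1,0):
0 1 0
0 1 0
0 0 1
0 1 0
1 1 0

Lights still on: 6

Answer: no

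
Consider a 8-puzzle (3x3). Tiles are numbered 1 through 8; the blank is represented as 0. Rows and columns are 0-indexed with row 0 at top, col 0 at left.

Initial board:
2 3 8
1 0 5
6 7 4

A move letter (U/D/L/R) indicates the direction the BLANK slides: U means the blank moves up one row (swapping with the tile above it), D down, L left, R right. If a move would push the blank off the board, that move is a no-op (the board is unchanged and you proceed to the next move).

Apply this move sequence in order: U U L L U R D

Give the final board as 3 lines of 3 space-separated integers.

Answer: 2 3 8
1 0 5
6 7 4

Derivation:
After move 1 (U):
2 0 8
1 3 5
6 7 4

After move 2 (U):
2 0 8
1 3 5
6 7 4

After move 3 (L):
0 2 8
1 3 5
6 7 4

After move 4 (L):
0 2 8
1 3 5
6 7 4

After move 5 (U):
0 2 8
1 3 5
6 7 4

After move 6 (R):
2 0 8
1 3 5
6 7 4

After move 7 (D):
2 3 8
1 0 5
6 7 4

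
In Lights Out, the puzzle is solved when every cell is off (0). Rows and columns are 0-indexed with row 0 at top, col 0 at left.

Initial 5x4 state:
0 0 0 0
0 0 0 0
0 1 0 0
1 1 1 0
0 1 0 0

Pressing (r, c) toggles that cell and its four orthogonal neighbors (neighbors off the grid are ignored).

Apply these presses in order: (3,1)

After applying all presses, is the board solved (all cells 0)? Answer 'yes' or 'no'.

After press 1 at (3,1):
0 0 0 0
0 0 0 0
0 0 0 0
0 0 0 0
0 0 0 0

Lights still on: 0

Answer: yes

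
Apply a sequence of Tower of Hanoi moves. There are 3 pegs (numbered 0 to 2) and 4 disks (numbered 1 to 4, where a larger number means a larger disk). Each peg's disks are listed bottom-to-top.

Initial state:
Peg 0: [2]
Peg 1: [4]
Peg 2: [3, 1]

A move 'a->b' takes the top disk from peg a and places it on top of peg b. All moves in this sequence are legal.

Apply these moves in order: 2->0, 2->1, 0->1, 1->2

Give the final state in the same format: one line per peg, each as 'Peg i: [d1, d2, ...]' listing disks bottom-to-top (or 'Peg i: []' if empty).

Answer: Peg 0: [2]
Peg 1: [4, 3]
Peg 2: [1]

Derivation:
After move 1 (2->0):
Peg 0: [2, 1]
Peg 1: [4]
Peg 2: [3]

After move 2 (2->1):
Peg 0: [2, 1]
Peg 1: [4, 3]
Peg 2: []

After move 3 (0->1):
Peg 0: [2]
Peg 1: [4, 3, 1]
Peg 2: []

After move 4 (1->2):
Peg 0: [2]
Peg 1: [4, 3]
Peg 2: [1]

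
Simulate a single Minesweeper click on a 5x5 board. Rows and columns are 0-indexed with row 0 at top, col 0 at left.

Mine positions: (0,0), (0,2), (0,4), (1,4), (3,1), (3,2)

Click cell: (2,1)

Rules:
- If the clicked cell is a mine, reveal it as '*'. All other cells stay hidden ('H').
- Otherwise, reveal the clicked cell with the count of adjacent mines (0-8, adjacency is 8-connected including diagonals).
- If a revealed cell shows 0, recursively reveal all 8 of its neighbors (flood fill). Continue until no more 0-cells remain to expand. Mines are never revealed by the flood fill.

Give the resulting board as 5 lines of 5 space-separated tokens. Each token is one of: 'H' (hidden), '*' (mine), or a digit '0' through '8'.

H H H H H
H H H H H
H 2 H H H
H H H H H
H H H H H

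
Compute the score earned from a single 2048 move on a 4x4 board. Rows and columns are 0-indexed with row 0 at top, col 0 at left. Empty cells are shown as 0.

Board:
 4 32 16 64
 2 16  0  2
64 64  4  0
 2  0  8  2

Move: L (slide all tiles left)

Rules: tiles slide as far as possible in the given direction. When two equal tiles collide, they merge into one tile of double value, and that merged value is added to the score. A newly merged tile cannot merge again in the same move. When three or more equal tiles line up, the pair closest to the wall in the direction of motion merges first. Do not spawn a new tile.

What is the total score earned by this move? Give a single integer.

Slide left:
row 0: [4, 32, 16, 64] -> [4, 32, 16, 64]  score +0 (running 0)
row 1: [2, 16, 0, 2] -> [2, 16, 2, 0]  score +0 (running 0)
row 2: [64, 64, 4, 0] -> [128, 4, 0, 0]  score +128 (running 128)
row 3: [2, 0, 8, 2] -> [2, 8, 2, 0]  score +0 (running 128)
Board after move:
  4  32  16  64
  2  16   2   0
128   4   0   0
  2   8   2   0

Answer: 128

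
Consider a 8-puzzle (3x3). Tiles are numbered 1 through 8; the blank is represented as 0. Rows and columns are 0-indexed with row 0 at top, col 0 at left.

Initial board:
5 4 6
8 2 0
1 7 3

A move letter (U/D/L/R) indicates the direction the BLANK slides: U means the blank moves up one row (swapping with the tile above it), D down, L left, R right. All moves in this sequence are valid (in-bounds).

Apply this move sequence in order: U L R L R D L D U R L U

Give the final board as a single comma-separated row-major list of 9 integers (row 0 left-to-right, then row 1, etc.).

Answer: 5, 0, 6, 8, 4, 2, 1, 7, 3

Derivation:
After move 1 (U):
5 4 0
8 2 6
1 7 3

After move 2 (L):
5 0 4
8 2 6
1 7 3

After move 3 (R):
5 4 0
8 2 6
1 7 3

After move 4 (L):
5 0 4
8 2 6
1 7 3

After move 5 (R):
5 4 0
8 2 6
1 7 3

After move 6 (D):
5 4 6
8 2 0
1 7 3

After move 7 (L):
5 4 6
8 0 2
1 7 3

After move 8 (D):
5 4 6
8 7 2
1 0 3

After move 9 (U):
5 4 6
8 0 2
1 7 3

After move 10 (R):
5 4 6
8 2 0
1 7 3

After move 11 (L):
5 4 6
8 0 2
1 7 3

After move 12 (U):
5 0 6
8 4 2
1 7 3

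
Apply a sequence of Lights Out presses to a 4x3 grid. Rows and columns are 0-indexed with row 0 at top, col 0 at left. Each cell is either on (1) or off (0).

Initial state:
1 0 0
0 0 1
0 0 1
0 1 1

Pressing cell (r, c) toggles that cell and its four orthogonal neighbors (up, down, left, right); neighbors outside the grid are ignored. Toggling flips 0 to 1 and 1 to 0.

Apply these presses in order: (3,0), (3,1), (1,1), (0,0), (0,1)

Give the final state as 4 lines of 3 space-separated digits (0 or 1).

After press 1 at (3,0):
1 0 0
0 0 1
1 0 1
1 0 1

After press 2 at (3,1):
1 0 0
0 0 1
1 1 1
0 1 0

After press 3 at (1,1):
1 1 0
1 1 0
1 0 1
0 1 0

After press 4 at (0,0):
0 0 0
0 1 0
1 0 1
0 1 0

After press 5 at (0,1):
1 1 1
0 0 0
1 0 1
0 1 0

Answer: 1 1 1
0 0 0
1 0 1
0 1 0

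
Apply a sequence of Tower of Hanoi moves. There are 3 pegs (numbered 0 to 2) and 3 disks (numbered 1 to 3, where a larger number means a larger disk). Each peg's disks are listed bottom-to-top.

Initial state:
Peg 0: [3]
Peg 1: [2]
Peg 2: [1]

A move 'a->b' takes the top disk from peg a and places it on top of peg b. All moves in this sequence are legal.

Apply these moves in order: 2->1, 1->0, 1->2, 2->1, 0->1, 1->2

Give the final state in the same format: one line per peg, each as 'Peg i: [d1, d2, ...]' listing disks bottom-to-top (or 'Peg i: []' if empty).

After move 1 (2->1):
Peg 0: [3]
Peg 1: [2, 1]
Peg 2: []

After move 2 (1->0):
Peg 0: [3, 1]
Peg 1: [2]
Peg 2: []

After move 3 (1->2):
Peg 0: [3, 1]
Peg 1: []
Peg 2: [2]

After move 4 (2->1):
Peg 0: [3, 1]
Peg 1: [2]
Peg 2: []

After move 5 (0->1):
Peg 0: [3]
Peg 1: [2, 1]
Peg 2: []

After move 6 (1->2):
Peg 0: [3]
Peg 1: [2]
Peg 2: [1]

Answer: Peg 0: [3]
Peg 1: [2]
Peg 2: [1]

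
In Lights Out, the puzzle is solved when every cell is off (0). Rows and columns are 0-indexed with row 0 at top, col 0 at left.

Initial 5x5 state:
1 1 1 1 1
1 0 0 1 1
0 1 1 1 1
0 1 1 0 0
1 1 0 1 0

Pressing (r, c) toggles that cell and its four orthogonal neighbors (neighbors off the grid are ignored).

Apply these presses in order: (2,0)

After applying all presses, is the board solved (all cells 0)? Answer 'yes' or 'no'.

Answer: no

Derivation:
After press 1 at (2,0):
1 1 1 1 1
0 0 0 1 1
1 0 1 1 1
1 1 1 0 0
1 1 0 1 0

Lights still on: 17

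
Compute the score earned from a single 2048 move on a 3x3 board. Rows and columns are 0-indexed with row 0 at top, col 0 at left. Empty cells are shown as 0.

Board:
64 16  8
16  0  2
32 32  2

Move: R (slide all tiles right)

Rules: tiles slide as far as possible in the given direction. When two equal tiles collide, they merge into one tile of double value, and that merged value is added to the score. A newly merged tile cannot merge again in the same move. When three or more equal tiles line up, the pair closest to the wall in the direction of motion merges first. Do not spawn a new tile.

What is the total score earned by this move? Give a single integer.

Answer: 64

Derivation:
Slide right:
row 0: [64, 16, 8] -> [64, 16, 8]  score +0 (running 0)
row 1: [16, 0, 2] -> [0, 16, 2]  score +0 (running 0)
row 2: [32, 32, 2] -> [0, 64, 2]  score +64 (running 64)
Board after move:
64 16  8
 0 16  2
 0 64  2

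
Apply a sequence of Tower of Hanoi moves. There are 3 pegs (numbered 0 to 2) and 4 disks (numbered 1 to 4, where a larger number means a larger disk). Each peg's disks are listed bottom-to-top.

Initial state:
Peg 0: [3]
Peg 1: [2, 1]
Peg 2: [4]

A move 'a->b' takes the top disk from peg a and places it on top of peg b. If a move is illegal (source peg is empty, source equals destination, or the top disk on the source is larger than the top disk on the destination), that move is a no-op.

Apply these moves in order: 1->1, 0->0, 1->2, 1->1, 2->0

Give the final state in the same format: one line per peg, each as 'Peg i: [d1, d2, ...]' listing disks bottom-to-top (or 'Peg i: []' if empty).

After move 1 (1->1):
Peg 0: [3]
Peg 1: [2, 1]
Peg 2: [4]

After move 2 (0->0):
Peg 0: [3]
Peg 1: [2, 1]
Peg 2: [4]

After move 3 (1->2):
Peg 0: [3]
Peg 1: [2]
Peg 2: [4, 1]

After move 4 (1->1):
Peg 0: [3]
Peg 1: [2]
Peg 2: [4, 1]

After move 5 (2->0):
Peg 0: [3, 1]
Peg 1: [2]
Peg 2: [4]

Answer: Peg 0: [3, 1]
Peg 1: [2]
Peg 2: [4]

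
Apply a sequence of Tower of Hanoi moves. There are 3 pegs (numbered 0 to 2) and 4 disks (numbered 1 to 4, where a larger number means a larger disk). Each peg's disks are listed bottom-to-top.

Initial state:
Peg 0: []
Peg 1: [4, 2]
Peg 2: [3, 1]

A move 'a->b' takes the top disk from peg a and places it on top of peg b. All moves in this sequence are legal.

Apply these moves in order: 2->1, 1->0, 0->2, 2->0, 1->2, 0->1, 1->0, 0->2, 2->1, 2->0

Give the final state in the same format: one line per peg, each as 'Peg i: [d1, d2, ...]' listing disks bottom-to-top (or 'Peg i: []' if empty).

After move 1 (2->1):
Peg 0: []
Peg 1: [4, 2, 1]
Peg 2: [3]

After move 2 (1->0):
Peg 0: [1]
Peg 1: [4, 2]
Peg 2: [3]

After move 3 (0->2):
Peg 0: []
Peg 1: [4, 2]
Peg 2: [3, 1]

After move 4 (2->0):
Peg 0: [1]
Peg 1: [4, 2]
Peg 2: [3]

After move 5 (1->2):
Peg 0: [1]
Peg 1: [4]
Peg 2: [3, 2]

After move 6 (0->1):
Peg 0: []
Peg 1: [4, 1]
Peg 2: [3, 2]

After move 7 (1->0):
Peg 0: [1]
Peg 1: [4]
Peg 2: [3, 2]

After move 8 (0->2):
Peg 0: []
Peg 1: [4]
Peg 2: [3, 2, 1]

After move 9 (2->1):
Peg 0: []
Peg 1: [4, 1]
Peg 2: [3, 2]

After move 10 (2->0):
Peg 0: [2]
Peg 1: [4, 1]
Peg 2: [3]

Answer: Peg 0: [2]
Peg 1: [4, 1]
Peg 2: [3]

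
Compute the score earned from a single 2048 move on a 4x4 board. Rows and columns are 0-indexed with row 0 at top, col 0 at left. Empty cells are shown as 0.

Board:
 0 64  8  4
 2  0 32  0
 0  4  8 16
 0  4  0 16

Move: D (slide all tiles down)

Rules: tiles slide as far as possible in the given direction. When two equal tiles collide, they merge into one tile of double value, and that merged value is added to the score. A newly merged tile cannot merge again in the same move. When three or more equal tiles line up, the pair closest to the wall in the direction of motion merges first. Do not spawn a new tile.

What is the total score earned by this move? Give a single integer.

Slide down:
col 0: [0, 2, 0, 0] -> [0, 0, 0, 2]  score +0 (running 0)
col 1: [64, 0, 4, 4] -> [0, 0, 64, 8]  score +8 (running 8)
col 2: [8, 32, 8, 0] -> [0, 8, 32, 8]  score +0 (running 8)
col 3: [4, 0, 16, 16] -> [0, 0, 4, 32]  score +32 (running 40)
Board after move:
 0  0  0  0
 0  0  8  0
 0 64 32  4
 2  8  8 32

Answer: 40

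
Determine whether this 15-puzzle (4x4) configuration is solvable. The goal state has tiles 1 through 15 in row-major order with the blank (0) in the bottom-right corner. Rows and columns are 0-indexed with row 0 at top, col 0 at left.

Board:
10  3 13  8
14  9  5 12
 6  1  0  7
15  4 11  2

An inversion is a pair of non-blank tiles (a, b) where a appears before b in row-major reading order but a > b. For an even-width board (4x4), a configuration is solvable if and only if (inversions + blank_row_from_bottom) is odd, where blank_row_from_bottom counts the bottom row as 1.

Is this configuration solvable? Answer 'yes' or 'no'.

Inversions: 61
Blank is in row 2 (0-indexed from top), which is row 2 counting from the bottom (bottom = 1).
61 + 2 = 63, which is odd, so the puzzle is solvable.

Answer: yes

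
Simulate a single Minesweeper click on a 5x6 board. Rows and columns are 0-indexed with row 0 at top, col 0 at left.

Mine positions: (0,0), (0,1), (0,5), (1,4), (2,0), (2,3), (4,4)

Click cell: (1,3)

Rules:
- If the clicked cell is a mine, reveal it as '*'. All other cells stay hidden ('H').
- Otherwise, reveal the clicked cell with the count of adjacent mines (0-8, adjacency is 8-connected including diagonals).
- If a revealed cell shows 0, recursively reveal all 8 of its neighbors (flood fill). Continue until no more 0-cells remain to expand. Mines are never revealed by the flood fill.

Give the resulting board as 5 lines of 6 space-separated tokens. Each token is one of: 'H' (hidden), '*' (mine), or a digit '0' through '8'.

H H H H H H
H H H 2 H H
H H H H H H
H H H H H H
H H H H H H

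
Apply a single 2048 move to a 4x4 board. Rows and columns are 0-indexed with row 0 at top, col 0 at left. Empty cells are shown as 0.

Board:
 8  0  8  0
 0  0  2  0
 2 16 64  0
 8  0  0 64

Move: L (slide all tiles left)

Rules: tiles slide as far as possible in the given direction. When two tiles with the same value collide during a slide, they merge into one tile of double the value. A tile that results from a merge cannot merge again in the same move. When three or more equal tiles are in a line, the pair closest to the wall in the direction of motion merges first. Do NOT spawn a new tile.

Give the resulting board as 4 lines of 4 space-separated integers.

Answer: 16  0  0  0
 2  0  0  0
 2 16 64  0
 8 64  0  0

Derivation:
Slide left:
row 0: [8, 0, 8, 0] -> [16, 0, 0, 0]
row 1: [0, 0, 2, 0] -> [2, 0, 0, 0]
row 2: [2, 16, 64, 0] -> [2, 16, 64, 0]
row 3: [8, 0, 0, 64] -> [8, 64, 0, 0]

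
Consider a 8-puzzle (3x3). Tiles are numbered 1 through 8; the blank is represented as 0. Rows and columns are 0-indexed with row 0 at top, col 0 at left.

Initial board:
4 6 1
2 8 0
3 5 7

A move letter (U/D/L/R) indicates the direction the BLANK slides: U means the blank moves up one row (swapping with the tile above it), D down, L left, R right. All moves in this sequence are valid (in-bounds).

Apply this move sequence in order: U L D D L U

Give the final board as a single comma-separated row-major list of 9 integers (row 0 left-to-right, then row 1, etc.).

After move 1 (U):
4 6 0
2 8 1
3 5 7

After move 2 (L):
4 0 6
2 8 1
3 5 7

After move 3 (D):
4 8 6
2 0 1
3 5 7

After move 4 (D):
4 8 6
2 5 1
3 0 7

After move 5 (L):
4 8 6
2 5 1
0 3 7

After move 6 (U):
4 8 6
0 5 1
2 3 7

Answer: 4, 8, 6, 0, 5, 1, 2, 3, 7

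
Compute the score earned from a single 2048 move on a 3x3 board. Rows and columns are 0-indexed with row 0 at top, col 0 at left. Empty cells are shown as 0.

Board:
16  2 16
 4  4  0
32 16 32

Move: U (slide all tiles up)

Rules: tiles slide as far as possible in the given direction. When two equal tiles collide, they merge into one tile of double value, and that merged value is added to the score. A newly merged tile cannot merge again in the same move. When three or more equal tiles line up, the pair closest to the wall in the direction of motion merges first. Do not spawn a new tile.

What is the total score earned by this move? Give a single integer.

Slide up:
col 0: [16, 4, 32] -> [16, 4, 32]  score +0 (running 0)
col 1: [2, 4, 16] -> [2, 4, 16]  score +0 (running 0)
col 2: [16, 0, 32] -> [16, 32, 0]  score +0 (running 0)
Board after move:
16  2 16
 4  4 32
32 16  0

Answer: 0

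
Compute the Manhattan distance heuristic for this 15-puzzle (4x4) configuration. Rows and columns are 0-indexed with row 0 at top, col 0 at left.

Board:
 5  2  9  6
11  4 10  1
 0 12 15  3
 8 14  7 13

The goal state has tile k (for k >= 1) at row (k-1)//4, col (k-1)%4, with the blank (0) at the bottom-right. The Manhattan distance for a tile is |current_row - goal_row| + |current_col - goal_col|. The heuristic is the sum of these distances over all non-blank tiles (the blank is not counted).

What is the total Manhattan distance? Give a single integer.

Tile 5: (0,0)->(1,0) = 1
Tile 2: (0,1)->(0,1) = 0
Tile 9: (0,2)->(2,0) = 4
Tile 6: (0,3)->(1,1) = 3
Tile 11: (1,0)->(2,2) = 3
Tile 4: (1,1)->(0,3) = 3
Tile 10: (1,2)->(2,1) = 2
Tile 1: (1,3)->(0,0) = 4
Tile 12: (2,1)->(2,3) = 2
Tile 15: (2,2)->(3,2) = 1
Tile 3: (2,3)->(0,2) = 3
Tile 8: (3,0)->(1,3) = 5
Tile 14: (3,1)->(3,1) = 0
Tile 7: (3,2)->(1,2) = 2
Tile 13: (3,3)->(3,0) = 3
Sum: 1 + 0 + 4 + 3 + 3 + 3 + 2 + 4 + 2 + 1 + 3 + 5 + 0 + 2 + 3 = 36

Answer: 36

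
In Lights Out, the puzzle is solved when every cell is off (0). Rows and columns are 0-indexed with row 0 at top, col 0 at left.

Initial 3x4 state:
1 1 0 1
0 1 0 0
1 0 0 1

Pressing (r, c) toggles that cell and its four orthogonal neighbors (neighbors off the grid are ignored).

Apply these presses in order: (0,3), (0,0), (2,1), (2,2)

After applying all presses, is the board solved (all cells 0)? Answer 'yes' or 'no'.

Answer: no

Derivation:
After press 1 at (0,3):
1 1 1 0
0 1 0 1
1 0 0 1

After press 2 at (0,0):
0 0 1 0
1 1 0 1
1 0 0 1

After press 3 at (2,1):
0 0 1 0
1 0 0 1
0 1 1 1

After press 4 at (2,2):
0 0 1 0
1 0 1 1
0 0 0 0

Lights still on: 4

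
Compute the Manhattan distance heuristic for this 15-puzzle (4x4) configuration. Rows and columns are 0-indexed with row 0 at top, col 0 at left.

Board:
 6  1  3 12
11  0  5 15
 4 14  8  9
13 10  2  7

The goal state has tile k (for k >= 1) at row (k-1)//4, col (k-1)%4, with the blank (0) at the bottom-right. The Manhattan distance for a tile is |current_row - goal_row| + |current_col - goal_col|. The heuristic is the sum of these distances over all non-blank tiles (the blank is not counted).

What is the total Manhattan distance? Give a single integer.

Answer: 32

Derivation:
Tile 6: (0,0)->(1,1) = 2
Tile 1: (0,1)->(0,0) = 1
Tile 3: (0,2)->(0,2) = 0
Tile 12: (0,3)->(2,3) = 2
Tile 11: (1,0)->(2,2) = 3
Tile 5: (1,2)->(1,0) = 2
Tile 15: (1,3)->(3,2) = 3
Tile 4: (2,0)->(0,3) = 5
Tile 14: (2,1)->(3,1) = 1
Tile 8: (2,2)->(1,3) = 2
Tile 9: (2,3)->(2,0) = 3
Tile 13: (3,0)->(3,0) = 0
Tile 10: (3,1)->(2,1) = 1
Tile 2: (3,2)->(0,1) = 4
Tile 7: (3,3)->(1,2) = 3
Sum: 2 + 1 + 0 + 2 + 3 + 2 + 3 + 5 + 1 + 2 + 3 + 0 + 1 + 4 + 3 = 32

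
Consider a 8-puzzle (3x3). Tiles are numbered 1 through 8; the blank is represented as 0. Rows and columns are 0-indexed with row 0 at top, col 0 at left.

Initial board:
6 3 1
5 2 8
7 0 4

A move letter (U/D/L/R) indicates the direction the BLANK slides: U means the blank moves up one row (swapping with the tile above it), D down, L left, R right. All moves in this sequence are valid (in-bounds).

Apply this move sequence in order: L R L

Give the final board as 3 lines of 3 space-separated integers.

After move 1 (L):
6 3 1
5 2 8
0 7 4

After move 2 (R):
6 3 1
5 2 8
7 0 4

After move 3 (L):
6 3 1
5 2 8
0 7 4

Answer: 6 3 1
5 2 8
0 7 4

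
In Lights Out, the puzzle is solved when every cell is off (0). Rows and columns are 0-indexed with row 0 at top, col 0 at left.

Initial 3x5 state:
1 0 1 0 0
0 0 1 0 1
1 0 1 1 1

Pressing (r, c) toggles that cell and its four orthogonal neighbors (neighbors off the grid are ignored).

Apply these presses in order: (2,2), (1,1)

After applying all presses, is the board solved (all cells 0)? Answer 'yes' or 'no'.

After press 1 at (2,2):
1 0 1 0 0
0 0 0 0 1
1 1 0 0 1

After press 2 at (1,1):
1 1 1 0 0
1 1 1 0 1
1 0 0 0 1

Lights still on: 9

Answer: no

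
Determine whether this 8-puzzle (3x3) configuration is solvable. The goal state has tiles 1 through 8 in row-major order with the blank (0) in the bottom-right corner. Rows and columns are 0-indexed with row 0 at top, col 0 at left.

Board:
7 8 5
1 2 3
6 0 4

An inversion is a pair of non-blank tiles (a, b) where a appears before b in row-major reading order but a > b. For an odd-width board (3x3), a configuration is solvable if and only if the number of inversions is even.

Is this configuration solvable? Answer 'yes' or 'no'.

Inversions (pairs i<j in row-major order where tile[i] > tile[j] > 0): 17
17 is odd, so the puzzle is not solvable.

Answer: no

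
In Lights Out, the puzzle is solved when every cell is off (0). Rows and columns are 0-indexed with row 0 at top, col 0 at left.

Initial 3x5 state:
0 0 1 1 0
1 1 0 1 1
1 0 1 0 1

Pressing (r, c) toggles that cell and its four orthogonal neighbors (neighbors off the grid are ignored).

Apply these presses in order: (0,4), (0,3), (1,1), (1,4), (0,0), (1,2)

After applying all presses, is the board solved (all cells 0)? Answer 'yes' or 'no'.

Answer: no

Derivation:
After press 1 at (0,4):
0 0 1 0 1
1 1 0 1 0
1 0 1 0 1

After press 2 at (0,3):
0 0 0 1 0
1 1 0 0 0
1 0 1 0 1

After press 3 at (1,1):
0 1 0 1 0
0 0 1 0 0
1 1 1 0 1

After press 4 at (1,4):
0 1 0 1 1
0 0 1 1 1
1 1 1 0 0

After press 5 at (0,0):
1 0 0 1 1
1 0 1 1 1
1 1 1 0 0

After press 6 at (1,2):
1 0 1 1 1
1 1 0 0 1
1 1 0 0 0

Lights still on: 9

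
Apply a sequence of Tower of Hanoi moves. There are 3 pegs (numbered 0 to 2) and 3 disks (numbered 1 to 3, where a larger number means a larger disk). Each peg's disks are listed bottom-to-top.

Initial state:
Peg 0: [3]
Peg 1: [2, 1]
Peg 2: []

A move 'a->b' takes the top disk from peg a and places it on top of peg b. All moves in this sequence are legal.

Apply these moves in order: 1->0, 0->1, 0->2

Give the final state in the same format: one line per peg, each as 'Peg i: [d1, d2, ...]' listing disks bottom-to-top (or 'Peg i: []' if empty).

After move 1 (1->0):
Peg 0: [3, 1]
Peg 1: [2]
Peg 2: []

After move 2 (0->1):
Peg 0: [3]
Peg 1: [2, 1]
Peg 2: []

After move 3 (0->2):
Peg 0: []
Peg 1: [2, 1]
Peg 2: [3]

Answer: Peg 0: []
Peg 1: [2, 1]
Peg 2: [3]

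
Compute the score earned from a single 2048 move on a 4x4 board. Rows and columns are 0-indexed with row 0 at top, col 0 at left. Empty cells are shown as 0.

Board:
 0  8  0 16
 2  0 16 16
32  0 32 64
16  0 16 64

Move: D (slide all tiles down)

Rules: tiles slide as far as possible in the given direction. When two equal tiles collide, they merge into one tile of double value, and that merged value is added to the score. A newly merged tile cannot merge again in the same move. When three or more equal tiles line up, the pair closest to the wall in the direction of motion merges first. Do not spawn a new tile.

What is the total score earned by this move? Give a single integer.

Slide down:
col 0: [0, 2, 32, 16] -> [0, 2, 32, 16]  score +0 (running 0)
col 1: [8, 0, 0, 0] -> [0, 0, 0, 8]  score +0 (running 0)
col 2: [0, 16, 32, 16] -> [0, 16, 32, 16]  score +0 (running 0)
col 3: [16, 16, 64, 64] -> [0, 0, 32, 128]  score +160 (running 160)
Board after move:
  0   0   0   0
  2   0  16   0
 32   0  32  32
 16   8  16 128

Answer: 160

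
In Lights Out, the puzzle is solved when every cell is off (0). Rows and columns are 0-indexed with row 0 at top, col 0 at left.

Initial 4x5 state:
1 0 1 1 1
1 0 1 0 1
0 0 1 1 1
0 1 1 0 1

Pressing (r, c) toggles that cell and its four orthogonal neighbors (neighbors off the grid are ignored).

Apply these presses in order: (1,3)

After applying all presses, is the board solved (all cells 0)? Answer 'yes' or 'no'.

After press 1 at (1,3):
1 0 1 0 1
1 0 0 1 0
0 0 1 0 1
0 1 1 0 1

Lights still on: 10

Answer: no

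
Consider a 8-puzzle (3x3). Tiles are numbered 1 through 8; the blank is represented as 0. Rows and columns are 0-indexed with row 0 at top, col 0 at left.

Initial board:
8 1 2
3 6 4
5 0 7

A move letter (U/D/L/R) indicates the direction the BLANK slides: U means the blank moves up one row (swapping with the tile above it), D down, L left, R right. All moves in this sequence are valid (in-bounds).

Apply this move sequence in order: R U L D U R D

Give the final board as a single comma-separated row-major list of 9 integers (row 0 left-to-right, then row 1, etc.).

After move 1 (R):
8 1 2
3 6 4
5 7 0

After move 2 (U):
8 1 2
3 6 0
5 7 4

After move 3 (L):
8 1 2
3 0 6
5 7 4

After move 4 (D):
8 1 2
3 7 6
5 0 4

After move 5 (U):
8 1 2
3 0 6
5 7 4

After move 6 (R):
8 1 2
3 6 0
5 7 4

After move 7 (D):
8 1 2
3 6 4
5 7 0

Answer: 8, 1, 2, 3, 6, 4, 5, 7, 0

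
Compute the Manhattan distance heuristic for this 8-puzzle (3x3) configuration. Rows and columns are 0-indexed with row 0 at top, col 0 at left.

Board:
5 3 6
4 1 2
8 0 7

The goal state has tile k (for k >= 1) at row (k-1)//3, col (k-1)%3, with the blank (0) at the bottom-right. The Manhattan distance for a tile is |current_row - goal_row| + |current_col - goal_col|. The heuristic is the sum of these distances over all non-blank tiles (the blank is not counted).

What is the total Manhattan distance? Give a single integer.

Answer: 11

Derivation:
Tile 5: (0,0)->(1,1) = 2
Tile 3: (0,1)->(0,2) = 1
Tile 6: (0,2)->(1,2) = 1
Tile 4: (1,0)->(1,0) = 0
Tile 1: (1,1)->(0,0) = 2
Tile 2: (1,2)->(0,1) = 2
Tile 8: (2,0)->(2,1) = 1
Tile 7: (2,2)->(2,0) = 2
Sum: 2 + 1 + 1 + 0 + 2 + 2 + 1 + 2 = 11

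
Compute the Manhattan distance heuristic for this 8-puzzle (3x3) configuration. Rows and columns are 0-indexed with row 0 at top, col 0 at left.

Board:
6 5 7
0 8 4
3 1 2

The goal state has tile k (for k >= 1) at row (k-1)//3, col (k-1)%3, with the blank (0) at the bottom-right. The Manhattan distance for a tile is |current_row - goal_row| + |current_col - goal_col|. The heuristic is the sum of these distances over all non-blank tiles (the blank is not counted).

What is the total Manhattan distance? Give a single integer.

Answer: 21

Derivation:
Tile 6: at (0,0), goal (1,2), distance |0-1|+|0-2| = 3
Tile 5: at (0,1), goal (1,1), distance |0-1|+|1-1| = 1
Tile 7: at (0,2), goal (2,0), distance |0-2|+|2-0| = 4
Tile 8: at (1,1), goal (2,1), distance |1-2|+|1-1| = 1
Tile 4: at (1,2), goal (1,0), distance |1-1|+|2-0| = 2
Tile 3: at (2,0), goal (0,2), distance |2-0|+|0-2| = 4
Tile 1: at (2,1), goal (0,0), distance |2-0|+|1-0| = 3
Tile 2: at (2,2), goal (0,1), distance |2-0|+|2-1| = 3
Sum: 3 + 1 + 4 + 1 + 2 + 4 + 3 + 3 = 21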